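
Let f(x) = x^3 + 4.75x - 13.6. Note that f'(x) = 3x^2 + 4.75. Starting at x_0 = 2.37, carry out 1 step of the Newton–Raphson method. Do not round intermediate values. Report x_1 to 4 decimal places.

1.8622

Newton update: x ← x − f(x)/f'(x).
x_0 = 2.370000: f = 10.969553, f' = 21.600700 → x_1 = 2.370000 - (10.969553)/(21.600700) = 1.862167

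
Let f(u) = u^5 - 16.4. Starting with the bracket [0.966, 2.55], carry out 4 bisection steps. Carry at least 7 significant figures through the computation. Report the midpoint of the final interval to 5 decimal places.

1.70850

f(0.966000) = -15.558826, f(2.550000) = 91.420391 (opposite signs)
step 1: m = 1.758000, f(m) = 0.391688 > 0 → root in [0.966000, 1.758000]
step 2: m = 1.362000, f(m) = -11.713102 < 0 → root in [1.362000, 1.758000]
step 3: m = 1.560000, f(m) = -7.161042 < 0 → root in [1.560000, 1.758000]
step 4: m = 1.659000, f(m) = -3.832991 < 0 → root in [1.659000, 1.758000]
Midpoint of [1.659000, 1.758000] = 1.708500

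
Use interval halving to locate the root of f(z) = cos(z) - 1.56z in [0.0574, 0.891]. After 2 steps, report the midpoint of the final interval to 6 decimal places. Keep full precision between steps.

f(0.057400) = 0.908809, f(0.891000) = -0.761325 (opposite signs)
step 1: m = 0.474200, f(m) = 0.149906 > 0 → root in [0.474200, 0.891000]
step 2: m = 0.682600, f(m) = -0.288921 < 0 → root in [0.474200, 0.682600]
Midpoint of [0.474200, 0.682600] = 0.578400

0.578400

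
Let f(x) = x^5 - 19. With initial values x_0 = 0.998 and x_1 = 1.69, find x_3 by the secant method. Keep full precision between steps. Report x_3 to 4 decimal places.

1.7817

f(x_0) = -18.009960, f(x_1) = -5.214151
x_2 = 1.690000 - (-5.214151)·(1.690000 - 0.998000)/(-5.214151 - (-18.009960)) = 1.971982; f(x_2) = 10.820513
x_3 = 1.971982 - (10.820513)·(1.971982 - 1.690000)/(10.820513 - (-5.214151)) = 1.781695; f(x_3) = -1.045769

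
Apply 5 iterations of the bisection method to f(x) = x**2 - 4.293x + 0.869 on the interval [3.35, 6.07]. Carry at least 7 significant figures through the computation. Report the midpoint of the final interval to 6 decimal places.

f(3.350000) = -2.290050, f(6.070000) = 11.655390 (opposite signs)
step 1: m = 4.710000, f(m) = 2.833070 > 0 → root in [3.350000, 4.710000]
step 2: m = 4.030000, f(m) = -0.190890 < 0 → root in [4.030000, 4.710000]
step 3: m = 4.370000, f(m) = 1.205490 > 0 → root in [4.030000, 4.370000]
step 4: m = 4.200000, f(m) = 0.478400 > 0 → root in [4.030000, 4.200000]
step 5: m = 4.115000, f(m) = 0.136530 > 0 → root in [4.030000, 4.115000]
Midpoint of [4.030000, 4.115000] = 4.072500

4.072500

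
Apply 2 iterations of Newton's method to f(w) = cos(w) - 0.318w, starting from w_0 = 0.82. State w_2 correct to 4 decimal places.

f'(w) = -sin(w) - 0.318
w_0 = 0.820000: f = 0.421461, f' = -1.049146 → w_1 = 0.820000 - (0.421461)/(-1.049146) = 1.221718
w_1 = 1.221718: f = -0.046475, f' = -1.257688 → w_2 = 1.221718 - (-0.046475)/(-1.257688) = 1.184766

1.1848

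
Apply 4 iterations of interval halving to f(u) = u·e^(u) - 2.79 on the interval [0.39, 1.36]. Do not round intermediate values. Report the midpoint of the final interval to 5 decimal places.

1.02656

f(0.390000) = -2.213977, f(1.360000) = 2.508823 (opposite signs)
step 1: m = 0.875000, f(m) = -0.690984 < 0 → root in [0.875000, 1.360000]
step 2: m = 1.117500, f(m) = 0.626423 > 0 → root in [0.875000, 1.117500]
step 3: m = 0.996250, f(m) = -0.092048 < 0 → root in [0.996250, 1.117500]
step 4: m = 1.056875, f(m) = 0.251015 > 0 → root in [0.996250, 1.056875]
Midpoint of [0.996250, 1.056875] = 1.026563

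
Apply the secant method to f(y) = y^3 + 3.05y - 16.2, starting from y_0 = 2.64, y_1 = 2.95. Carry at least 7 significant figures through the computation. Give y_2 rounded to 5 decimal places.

Secant update: y_(k+1) = y_k − f(y_k)·(y_k − y_(k-1))/(f(y_k) − f(y_(k-1))).
f(y_0) = 10.251744, f(y_1) = 18.469875
y_2 = 2.950000 - (18.469875)·(2.950000 - 2.640000)/(18.469875 - (10.251744)) = 2.253289; f(y_2) = 2.113183

2.25329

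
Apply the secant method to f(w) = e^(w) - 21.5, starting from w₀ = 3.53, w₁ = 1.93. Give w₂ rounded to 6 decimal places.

2.788353

f(w_0) = 12.623968, f(w_1) = -14.610490
w_2 = 1.930000 - (-14.610490)·(1.930000 - 3.530000)/(-14.610490 - (12.623968)) = 2.788353; f(w_2) = -5.245770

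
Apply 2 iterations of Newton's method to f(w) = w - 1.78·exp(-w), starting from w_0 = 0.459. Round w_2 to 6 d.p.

0.799722

Newton update: w ← w − f(w)/f'(w).
f'(w) = 1 + 1.78·exp(-w)
w_0 = 0.459000: f = -0.665809, f' = 2.124809 → w_1 = 0.459000 - (-0.665809)/(2.124809) = 0.772350
w_1 = 0.772350: f = -0.049879, f' = 1.822229 → w_2 = 0.772350 - (-0.049879)/(1.822229) = 0.799722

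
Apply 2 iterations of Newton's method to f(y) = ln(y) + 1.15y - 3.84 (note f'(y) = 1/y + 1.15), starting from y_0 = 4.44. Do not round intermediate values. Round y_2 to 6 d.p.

2.530991

y_0 = 4.440000: f = 2.756654, f' = 1.375225 → y_1 = 4.440000 - (2.756654)/(1.375225) = 2.435489
y_1 = 2.435489: f = -0.149040, f' = 1.560595 → y_2 = 2.435489 - (-0.149040)/(1.560595) = 2.530991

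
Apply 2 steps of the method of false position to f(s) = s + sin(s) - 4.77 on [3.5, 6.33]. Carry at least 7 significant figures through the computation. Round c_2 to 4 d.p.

5.3999

f(3.500000) = -1.620783, f(6.330000) = 1.606798
step 1: c = 4.921131, f(c) = -0.827161 < 0 → new bracket [4.921131, 6.330000]
step 2: c = 5.399924, f(c) = -0.142889 < 0 → new bracket [5.399924, 6.330000]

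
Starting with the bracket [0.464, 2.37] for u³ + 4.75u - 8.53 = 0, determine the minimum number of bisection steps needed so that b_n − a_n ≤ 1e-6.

Initial width b − a = 2.37 − 0.464 = 1.906000.
After n steps the width is (b−a)/2^n; need (b−a)/2^n ≤ 1e-6.
So n ≥ log₂(1.906000/1e-6) = log₂(1906000.0000) ≈ 20.8621.
Hence n = 21.

21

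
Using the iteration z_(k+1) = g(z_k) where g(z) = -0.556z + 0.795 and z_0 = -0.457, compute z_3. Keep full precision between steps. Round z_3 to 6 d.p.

z_1 = g(-0.457000) = 1.049092
z_2 = g(1.049092) = 0.211705
z_3 = g(0.211705) = 0.677292

0.677292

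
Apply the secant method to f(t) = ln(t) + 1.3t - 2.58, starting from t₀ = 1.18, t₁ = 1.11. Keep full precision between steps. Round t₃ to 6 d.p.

f(t_0) = -0.880486, f(t_1) = -1.032640
t_2 = 1.110000 - (-1.032640)·(1.110000 - 1.180000)/(-1.032640 - (-0.880486)) = 1.585075; f(t_2) = -0.058770
t_3 = 1.585075 - (-0.058770)·(1.585075 - 1.110000)/(-0.058770 - (-1.032640)) = 1.613745; f(t_3) = -0.003575

1.613745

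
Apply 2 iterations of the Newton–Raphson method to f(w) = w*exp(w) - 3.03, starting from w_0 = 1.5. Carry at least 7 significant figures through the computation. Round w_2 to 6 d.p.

Newton update: w ← w − f(w)/f'(w).
f'(w) = (w+1)*exp(w)
w_0 = 1.500000: f = 3.692534, f' = 11.204223 → w_1 = 1.500000 - (3.692534)/(11.204223) = 1.170434
w_1 = 1.170434: f = 0.742765, f' = 6.996156 → w_2 = 1.170434 - (0.742765)/(6.996156) = 1.064266

1.064266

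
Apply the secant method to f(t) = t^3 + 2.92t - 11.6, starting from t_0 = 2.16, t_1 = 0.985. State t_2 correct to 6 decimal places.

1.712120

f(t_0) = 4.784896, f(t_1) = -7.768128
t_2 = 0.985000 - (-7.768128)·(0.985000 - 2.160000)/(-7.768128 - (4.784896)) = 1.712120; f(t_2) = -1.581782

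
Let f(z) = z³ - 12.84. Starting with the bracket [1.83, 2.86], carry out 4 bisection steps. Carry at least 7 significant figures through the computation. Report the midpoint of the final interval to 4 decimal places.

2.3128

f(1.830000) = -6.711513, f(2.860000) = 10.553656 (opposite signs)
step 1: m = 2.345000, f(m) = 0.055214 > 0 → root in [1.830000, 2.345000]
step 2: m = 2.087500, f(m) = -3.743393 < 0 → root in [2.087500, 2.345000]
step 3: m = 2.216250, f(m) = -1.954303 < 0 → root in [2.216250, 2.345000]
step 4: m = 2.280625, f(m) = -0.977898 < 0 → root in [2.280625, 2.345000]
Midpoint of [2.280625, 2.345000] = 2.312812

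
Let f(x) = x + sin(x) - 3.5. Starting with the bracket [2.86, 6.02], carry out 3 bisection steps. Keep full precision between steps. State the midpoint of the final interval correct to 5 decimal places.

f(2.860000) = -0.362114, f(6.020000) = 2.259843 (opposite signs)
step 1: m = 4.440000, f(m) = -0.023131 < 0 → root in [4.440000, 6.020000]
step 2: m = 5.230000, f(m) = 0.860996 > 0 → root in [4.440000, 5.230000]
step 3: m = 4.835000, f(m) = 0.342507 > 0 → root in [4.440000, 4.835000]
Midpoint of [4.440000, 4.835000] = 4.637500

4.63750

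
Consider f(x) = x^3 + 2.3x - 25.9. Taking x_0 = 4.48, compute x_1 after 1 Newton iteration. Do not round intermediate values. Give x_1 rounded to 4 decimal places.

3.2911

f'(x) = 3x^2 + 2.3
x_0 = 4.480000: f = 74.319392, f' = 62.511200 → x_1 = 4.480000 - (74.319392)/(62.511200) = 3.291103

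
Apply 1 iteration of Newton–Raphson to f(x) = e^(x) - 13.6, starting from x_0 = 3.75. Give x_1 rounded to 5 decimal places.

f'(x) = e^(x)
x_0 = 3.750000: f = 28.921082, f' = 42.521082 → x_1 = 3.750000 - (28.921082)/(42.521082) = 3.069841

3.06984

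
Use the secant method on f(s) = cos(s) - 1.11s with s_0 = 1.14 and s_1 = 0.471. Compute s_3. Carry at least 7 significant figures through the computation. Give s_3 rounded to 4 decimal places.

0.6941

f(s_0) = -0.847805, f(s_1) = 0.368305
s_2 = 0.471000 - (0.368305)·(0.471000 - 1.140000)/(0.368305 - (-0.847805)) = 0.673610; f(s_2) = 0.033868
s_3 = 0.673610 - (0.033868)·(0.673610 - 0.471000)/(0.033868 - (0.368305)) = 0.694128; f(s_3) = -0.001870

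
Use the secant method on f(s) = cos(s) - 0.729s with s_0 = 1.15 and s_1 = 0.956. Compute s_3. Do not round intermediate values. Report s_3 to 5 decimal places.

0.87714

Secant update: s_(k+1) = s_k − f(s_k)·(s_k − s_(k-1))/(f(s_k) − f(s_(k-1))).
f(s_0) = -0.429863, f(s_1) = -0.120132
s_2 = 0.956000 - (-0.120132)·(0.956000 - 1.150000)/(-0.120132 - (-0.429863)) = 0.880755; f(s_2) = -0.005502
s_3 = 0.880755 - (-0.005502)·(0.880755 - 0.956000)/(-0.005502 - (-0.120132)) = 0.877144; f(s_3) = -0.000088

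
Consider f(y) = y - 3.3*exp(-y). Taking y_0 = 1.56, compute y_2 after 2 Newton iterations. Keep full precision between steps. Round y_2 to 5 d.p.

1.09859

f'(y) = 1 + 3.3*exp(-y)
y_0 = 1.560000: f = 0.866551, f' = 1.693449 → y_1 = 1.560000 - (0.866551)/(1.693449) = 1.048292
y_1 = 1.048292: f = -0.108476, f' = 2.156768 → y_2 = 1.048292 - (-0.108476)/(2.156768) = 1.098588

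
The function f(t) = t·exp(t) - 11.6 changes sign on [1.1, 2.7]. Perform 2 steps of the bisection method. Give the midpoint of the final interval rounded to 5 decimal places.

f(1.100000) = -8.295417, f(2.700000) = 28.575276 (opposite signs)
step 1: m = 1.900000, f(m) = 1.103199 > 0 → root in [1.100000, 1.900000]
step 2: m = 1.500000, f(m) = -4.877466 < 0 → root in [1.500000, 1.900000]
Midpoint of [1.500000, 1.900000] = 1.700000

1.70000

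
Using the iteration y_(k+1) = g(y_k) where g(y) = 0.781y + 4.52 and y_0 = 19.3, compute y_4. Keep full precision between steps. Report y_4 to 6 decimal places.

y_1 = g(19.300000) = 19.593300
y_2 = g(19.593300) = 19.822367
y_3 = g(19.822367) = 20.001269
y_4 = g(20.001269) = 20.140991

20.140991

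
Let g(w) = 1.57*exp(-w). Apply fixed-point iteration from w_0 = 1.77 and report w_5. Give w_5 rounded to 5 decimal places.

0.58972

w_1 = g(1.770000) = 0.267423
w_2 = g(0.267423) = 1.201599
w_3 = g(1.201599) = 0.472120
w_4 = g(0.472120) = 0.979176
w_5 = g(0.979176) = 0.589724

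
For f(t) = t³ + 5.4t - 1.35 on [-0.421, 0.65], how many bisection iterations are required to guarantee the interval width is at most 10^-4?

Initial width b − a = 0.65 − -0.421 = 1.071000.
After n steps the width is (b−a)/2^n; need (b−a)/2^n ≤ 10^-4.
So n ≥ log₂(1.071000/10^-4) = log₂(10710.0000) ≈ 13.3867.
Hence n = 14.

14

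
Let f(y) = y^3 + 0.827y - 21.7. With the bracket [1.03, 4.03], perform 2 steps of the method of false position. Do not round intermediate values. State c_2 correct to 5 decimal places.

2.37597

f(1.030000) = -19.755463, f(4.030000) = 47.083637
step 1: c = 1.916702, f(c) = -13.073406 < 0 → new bracket [1.916702, 4.030000]
step 2: c = 2.375967, f(c) = -6.322222 < 0 → new bracket [2.375967, 4.030000]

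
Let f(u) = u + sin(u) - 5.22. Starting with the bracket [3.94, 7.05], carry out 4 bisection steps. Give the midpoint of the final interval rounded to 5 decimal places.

5.78656

f(3.940000) = -1.996246, f(7.050000) = 2.523845 (opposite signs)
step 1: m = 5.495000, f(m) = -0.434075 < 0 → root in [5.495000, 7.050000]
step 2: m = 6.272500, f(m) = 1.041815 > 0 → root in [5.495000, 6.272500]
step 3: m = 5.883750, f(m) = 0.274852 > 0 → root in [5.495000, 5.883750]
step 4: m = 5.689375, f(m) = -0.090148 < 0 → root in [5.689375, 5.883750]
Midpoint of [5.689375, 5.883750] = 5.786563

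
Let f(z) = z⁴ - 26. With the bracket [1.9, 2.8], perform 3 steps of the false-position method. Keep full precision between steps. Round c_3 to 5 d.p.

False-position update: c = (a·f(b) − b·f(a))/(f(b) − f(a)); replace the endpoint whose sign matches f(c).
f(1.900000) = -12.967900, f(2.800000) = 35.465600
step 1: c = 2.140972, f(c) = -4.989140 < 0 → new bracket [2.140972, 2.800000]
step 2: c = 2.222247, f(c) = -1.612366 < 0 → new bracket [2.222247, 2.800000]
step 3: c = 2.247372, f(c) = -0.490645 < 0 → new bracket [2.247372, 2.800000]

2.24737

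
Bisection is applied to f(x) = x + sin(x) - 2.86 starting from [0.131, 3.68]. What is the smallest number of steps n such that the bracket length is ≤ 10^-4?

Initial width b − a = 3.68 − 0.131 = 3.549000.
After n steps the width is (b−a)/2^n; need (b−a)/2^n ≤ 10^-4.
So n ≥ log₂(3.549000/10^-4) = log₂(35490.0000) ≈ 15.1151.
Hence n = 16.

16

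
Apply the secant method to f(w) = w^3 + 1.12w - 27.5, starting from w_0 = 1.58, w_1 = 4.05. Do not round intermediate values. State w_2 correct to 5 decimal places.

Secant update: w_(k+1) = w_k − f(w_k)·(w_k − w_(k-1))/(f(w_k) − f(w_(k-1))).
f(w_0) = -21.786088, f(w_1) = 43.466125
w_2 = 4.050000 - (43.466125)·(4.050000 - 1.580000)/(43.466125 - (-21.786088)) = 2.404671; f(w_2) = -10.901888

2.40467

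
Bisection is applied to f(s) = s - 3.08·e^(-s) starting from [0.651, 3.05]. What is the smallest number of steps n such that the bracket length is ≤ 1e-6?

Initial width b − a = 3.05 − 0.651 = 2.399000.
After n steps the width is (b−a)/2^n; need (b−a)/2^n ≤ 1e-6.
So n ≥ log₂(2.399000/1e-6) = log₂(2399000.0000) ≈ 21.1940.
Hence n = 22.

22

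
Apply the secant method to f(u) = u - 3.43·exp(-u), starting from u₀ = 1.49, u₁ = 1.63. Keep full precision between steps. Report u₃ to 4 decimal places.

1.1256

f(u_0) = 0.716972, f(u_1) = 0.957962
u_2 = 1.630000 - (0.957962)·(1.630000 - 1.490000)/(0.957962 - (0.716972)) = 1.073484; f(u_2) = -0.098943
u_3 = 1.073484 - (-0.098943)·(1.073484 - 1.630000)/(-0.098943 - (0.957962)) = 1.125583; f(u_3) = 0.012674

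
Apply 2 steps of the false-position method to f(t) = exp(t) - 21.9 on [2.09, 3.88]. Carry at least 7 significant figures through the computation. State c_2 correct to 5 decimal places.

2.94809

f(2.090000) = -13.815085, f(3.880000) = 26.524215
step 1: c = 2.703025, f(c) = -6.975188 < 0 → new bracket [2.703025, 3.880000]
step 2: c = 2.948093, f(c) = -2.830451 < 0 → new bracket [2.948093, 3.880000]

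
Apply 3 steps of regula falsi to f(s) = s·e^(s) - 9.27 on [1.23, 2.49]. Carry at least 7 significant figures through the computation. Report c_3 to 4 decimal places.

f(1.230000) = -5.061888, f(2.490000) = 20.762578
step 1: c = 1.476974, f(c) = -2.801334 < 0 → new bracket [1.476974, 2.490000]
step 2: c = 1.597405, f(c) = -1.378504 < 0 → new bracket [1.597405, 2.490000]
step 3: c = 1.652978, f(c) = -0.637305 < 0 → new bracket [1.652978, 2.490000]

1.6530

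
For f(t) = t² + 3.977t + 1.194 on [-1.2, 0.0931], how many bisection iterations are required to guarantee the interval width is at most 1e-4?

14

Initial width b − a = 0.0931 − -1.2 = 1.293100.
After n steps the width is (b−a)/2^n; need (b−a)/2^n ≤ 1e-4.
So n ≥ log₂(1.293100/1e-4) = log₂(12931.0000) ≈ 13.6585.
Hence n = 14.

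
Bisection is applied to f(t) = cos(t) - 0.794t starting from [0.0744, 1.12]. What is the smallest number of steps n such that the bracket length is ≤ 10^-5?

Initial width b − a = 1.12 − 0.0744 = 1.045600.
After n steps the width is (b−a)/2^n; need (b−a)/2^n ≤ 10^-5.
So n ≥ log₂(1.045600/10^-5) = log₂(104560.0000) ≈ 16.6740.
Hence n = 17.

17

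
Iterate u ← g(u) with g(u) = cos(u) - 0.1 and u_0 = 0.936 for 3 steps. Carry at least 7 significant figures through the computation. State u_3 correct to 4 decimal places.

0.6103

u_1 = g(0.936000) = 0.493014
u_2 = g(0.493014) = 0.780911
u_3 = g(0.780911) = 0.610273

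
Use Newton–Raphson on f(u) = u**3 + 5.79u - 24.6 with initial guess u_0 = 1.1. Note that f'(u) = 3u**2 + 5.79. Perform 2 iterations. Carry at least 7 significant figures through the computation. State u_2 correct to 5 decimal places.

2.36373

u_0 = 1.100000: f = -16.900000, f' = 9.420000 → u_1 = 1.100000 - (-16.900000)/(9.420000) = 2.894055
u_1 = 2.894055: f = 16.395900, f' = 30.916667 → u_2 = 2.894055 - (16.395900)/(30.916667) = 2.363730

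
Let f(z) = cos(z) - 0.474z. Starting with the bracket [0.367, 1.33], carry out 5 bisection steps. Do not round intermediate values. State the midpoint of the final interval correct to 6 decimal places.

1.044109

f(0.367000) = 0.759450, f(1.330000) = -0.391944 (opposite signs)
step 1: m = 0.848500, f(m) = 0.258920 > 0 → root in [0.848500, 1.330000]
step 2: m = 1.089250, f(m) = -0.053154 < 0 → root in [0.848500, 1.089250]
step 3: m = 0.968875, f(m) = 0.106980 > 0 → root in [0.968875, 1.089250]
step 4: m = 1.029062, f(m) = 0.027847 > 0 → root in [1.029062, 1.089250]
step 5: m = 1.059156, f(m) = -0.012432 < 0 → root in [1.029062, 1.059156]
Midpoint of [1.029062, 1.059156] = 1.044109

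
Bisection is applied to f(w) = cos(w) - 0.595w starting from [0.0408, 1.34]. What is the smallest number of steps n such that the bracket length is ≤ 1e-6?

Initial width b − a = 1.34 − 0.0408 = 1.299200.
After n steps the width is (b−a)/2^n; need (b−a)/2^n ≤ 1e-6.
So n ≥ log₂(1.299200/1e-6) = log₂(1299200.0000) ≈ 20.3092.
Hence n = 21.

21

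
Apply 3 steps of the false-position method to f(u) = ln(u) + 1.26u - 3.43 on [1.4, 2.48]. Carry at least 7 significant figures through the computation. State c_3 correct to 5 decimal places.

2.12433

False-position update: c = (a·f(b) − b·f(a))/(f(b) − f(a)); replace the endpoint whose sign matches f(c).
f(1.400000) = -1.329528, f(2.480000) = 0.603059
step 1: c = 2.142989, f(c) = 0.032367 > 0 → new bracket [1.400000, 2.142989]
step 2: c = 2.125331, f(c) = 0.001844 > 0 → new bracket [1.400000, 2.125331]
step 3: c = 2.124326, f(c) = 0.000105 > 0 → new bracket [1.400000, 2.124326]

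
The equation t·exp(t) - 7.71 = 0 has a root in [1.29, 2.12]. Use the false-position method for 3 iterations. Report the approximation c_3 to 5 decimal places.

f(1.290000) = -3.023705, f(2.120000) = 9.952011
step 1: c = 1.483413, f(c) = -1.171166 < 0 → new bracket [1.483413, 2.120000]
step 2: c = 1.550440, f(c) = -0.401935 < 0 → new bracket [1.550440, 2.120000]
step 3: c = 1.572550, f(c) = -0.132008 < 0 → new bracket [1.572550, 2.120000]

1.57255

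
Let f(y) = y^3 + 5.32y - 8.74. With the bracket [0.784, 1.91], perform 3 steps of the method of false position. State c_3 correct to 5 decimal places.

f(0.784000) = -4.087230, f(1.910000) = 8.389071
step 1: c = 1.152877, f(c) = -1.074376 < 0 → new bracket [1.152877, 1.910000]
step 2: c = 1.238832, f(c) = -0.248168 < 0 → new bracket [1.238832, 1.910000]
step 3: c = 1.258117, f(c) = -0.055400 < 0 → new bracket [1.258117, 1.910000]

1.25812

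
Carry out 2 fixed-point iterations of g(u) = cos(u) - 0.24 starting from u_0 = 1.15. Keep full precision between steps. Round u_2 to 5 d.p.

u_1 = g(1.150000) = 0.168487
u_2 = g(0.168487) = 0.745840

0.74584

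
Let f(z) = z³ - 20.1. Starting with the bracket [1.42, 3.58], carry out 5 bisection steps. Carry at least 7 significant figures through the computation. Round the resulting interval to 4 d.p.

f(1.420000) = -17.236712, f(3.580000) = 25.782712 (opposite signs)
step 1: m = 2.500000, f(m) = -4.475000 < 0 → root in [2.500000, 3.580000]
step 2: m = 3.040000, f(m) = 7.994464 > 0 → root in [2.500000, 3.040000]
step 3: m = 2.770000, f(m) = 1.153933 > 0 → root in [2.500000, 2.770000]
step 4: m = 2.635000, f(m) = -1.804602 < 0 → root in [2.635000, 2.770000]
step 5: m = 2.702500, f(m) = -0.362274 < 0 → root in [2.702500, 2.770000]

[2.7025, 2.7700]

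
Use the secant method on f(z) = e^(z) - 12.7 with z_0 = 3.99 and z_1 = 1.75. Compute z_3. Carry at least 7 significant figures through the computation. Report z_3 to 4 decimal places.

2.7730

Secant update: z_(k+1) = z_k − f(z_k)·(z_k − z_(k-1))/(f(z_k) − f(z_(k-1))).
f(z_0) = 41.354889, f(z_1) = -6.945397
z_2 = 1.750000 - (-6.945397)·(1.750000 - 3.990000)/(-6.945397 - (41.354889)) = 2.072103; f(z_2) = -4.758490
z_3 = 2.072103 - (-4.758490)·(2.072103 - 1.750000)/(-4.758490 - (-6.945397)) = 2.772968; f(z_3) = 3.306070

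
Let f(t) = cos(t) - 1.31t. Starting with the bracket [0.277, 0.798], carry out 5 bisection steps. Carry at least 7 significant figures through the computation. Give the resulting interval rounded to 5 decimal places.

[0.61891, 0.63519]

f(0.277000) = 0.599010, f(0.798000) = -0.347240 (opposite signs)
step 1: m = 0.537500, f(m) = 0.154866 > 0 → root in [0.537500, 0.798000]
step 2: m = 0.667750, f(m) = -0.089536 < 0 → root in [0.537500, 0.667750]
step 3: m = 0.602625, f(m) = 0.034412 > 0 → root in [0.602625, 0.667750]
step 4: m = 0.635188, f(m) = -0.027135 < 0 → root in [0.602625, 0.635188]
step 5: m = 0.618906, f(m) = 0.003746 > 0 → root in [0.618906, 0.635188]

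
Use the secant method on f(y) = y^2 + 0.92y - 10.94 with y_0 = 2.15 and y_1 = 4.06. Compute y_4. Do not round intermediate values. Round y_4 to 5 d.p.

2.87974

f(y_0) = -4.339500, f(y_1) = 9.278800
y_2 = 4.060000 - (9.278800)·(4.060000 - 2.150000)/(9.278800 - (-4.339500)) = 2.758626; f(y_2) = -0.792050
y_3 = 2.758626 - (-0.792050)·(2.758626 - 4.060000)/(-0.792050 - (9.278800)) = 2.860976; f(y_3) = -0.122720
y_4 = 2.860976 - (-0.122720)·(2.860976 - 2.758626)/(-0.122720 - (-0.792050)) = 2.879741; f(y_4) = 0.002273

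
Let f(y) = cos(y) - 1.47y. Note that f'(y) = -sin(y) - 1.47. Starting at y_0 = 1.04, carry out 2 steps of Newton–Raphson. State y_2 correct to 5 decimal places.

0.57217

y_0 = 1.040000: f = -1.022580, f' = -2.332404 → y_1 = 1.040000 - (-1.022580)/(-2.332404) = 0.601577
y_1 = 0.601577: f = -0.059874, f' = -2.035943 → y_2 = 0.601577 - (-0.059874)/(-2.035943) = 0.572168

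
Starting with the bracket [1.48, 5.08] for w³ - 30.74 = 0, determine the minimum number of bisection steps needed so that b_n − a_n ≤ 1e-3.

12

Initial width b − a = 5.08 − 1.48 = 3.600000.
After n steps the width is (b−a)/2^n; need (b−a)/2^n ≤ 1e-3.
So n ≥ log₂(3.600000/1e-3) = log₂(3600.0000) ≈ 11.8138.
Hence n = 12.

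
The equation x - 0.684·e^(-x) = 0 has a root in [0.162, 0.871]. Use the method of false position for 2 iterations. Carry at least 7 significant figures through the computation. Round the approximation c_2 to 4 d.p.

0.4412

f(0.162000) = -0.419702, f(0.871000) = 0.584724
step 1: c = 0.458258, f(c) = 0.025706 > 0 → new bracket [0.162000, 0.458258]
step 2: c = 0.441159, f(c) = 0.001149 > 0 → new bracket [0.162000, 0.441159]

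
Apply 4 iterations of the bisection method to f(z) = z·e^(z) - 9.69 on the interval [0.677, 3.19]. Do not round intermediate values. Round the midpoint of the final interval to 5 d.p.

f(0.677000) = -8.357688, f(3.190000) = 67.790084 (opposite signs)
step 1: m = 1.933500, f(m) = 3.677573 > 0 → root in [0.677000, 1.933500]
step 2: m = 1.305250, f(m) = -4.875440 < 0 → root in [1.305250, 1.933500]
step 3: m = 1.619375, f(m) = -1.512265 < 0 → root in [1.619375, 1.933500]
step 4: m = 1.776438, f(m) = 0.806559 > 0 → root in [1.619375, 1.776438]
Midpoint of [1.619375, 1.776438] = 1.697906

1.69791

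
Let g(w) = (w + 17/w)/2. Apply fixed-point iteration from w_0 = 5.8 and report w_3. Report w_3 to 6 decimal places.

4.123111

w_1 = g(5.800000) = 4.365517
w_2 = g(4.365517) = 4.129836
w_3 = g(4.129836) = 4.123111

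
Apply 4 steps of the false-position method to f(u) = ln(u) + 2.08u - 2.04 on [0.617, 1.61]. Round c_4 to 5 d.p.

False-position update: c = (a·f(b) − b·f(a))/(f(b) − f(a)); replace the endpoint whose sign matches f(c).
f(0.617000) = -1.239526, f(1.610000) = 1.785034
step 1: c = 1.023952, f(c) = 0.113488 > 0 → new bracket [0.617000, 1.023952]
step 2: c = 0.989817, f(c) = 0.008585 > 0 → new bracket [0.617000, 0.989817]
step 3: c = 0.987253, f(c) = 0.000657 > 0 → new bracket [0.617000, 0.987253]
step 4: c = 0.987057, f(c) = 0.000050 > 0 → new bracket [0.617000, 0.987057]

0.98706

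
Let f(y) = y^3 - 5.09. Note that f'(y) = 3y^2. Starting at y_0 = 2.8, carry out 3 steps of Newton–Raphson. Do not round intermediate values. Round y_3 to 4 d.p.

1.7221

y_0 = 2.800000: f = 16.862000, f' = 23.520000 → y_1 = 2.800000 - (16.862000)/(23.520000) = 2.083078
y_1 = 2.083078: f = 3.948924, f' = 13.017645 → y_2 = 2.083078 - (3.948924)/(13.017645) = 1.779727
y_2 = 1.779727: f = 0.547153, f' = 9.502280 → y_3 = 1.779727 - (0.547153)/(9.502280) = 1.722145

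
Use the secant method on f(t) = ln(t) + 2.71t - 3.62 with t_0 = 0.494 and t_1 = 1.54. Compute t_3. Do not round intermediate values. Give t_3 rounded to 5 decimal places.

f(t_0) = -2.986480, f(t_1) = 0.985182
t_2 = 1.540000 - (0.985182)·(1.540000 - 0.494000)/(0.985182 - (-2.986480)) = 1.280537; f(t_2) = 0.097534
t_3 = 1.280537 - (0.097534)·(1.280537 - 1.540000)/(0.097534 - (0.985182)) = 1.252027; f(t_3) = -0.002242

1.25203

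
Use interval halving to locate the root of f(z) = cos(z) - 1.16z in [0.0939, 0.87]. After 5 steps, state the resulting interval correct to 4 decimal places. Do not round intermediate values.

f(0.093900) = 0.886671, f(0.870000) = -0.364373 (opposite signs)
step 1: m = 0.481950, f(m) = 0.327031 > 0 → root in [0.481950, 0.870000]
step 2: m = 0.675975, f(m) = -0.004034 < 0 → root in [0.481950, 0.675975]
step 3: m = 0.578963, f(m) = 0.165434 > 0 → root in [0.578963, 0.675975]
step 4: m = 0.627469, f(m) = 0.081652 > 0 → root in [0.627469, 0.675975]
step 5: m = 0.651722, f(m) = 0.039043 > 0 → root in [0.651722, 0.675975]

[0.6517, 0.6760]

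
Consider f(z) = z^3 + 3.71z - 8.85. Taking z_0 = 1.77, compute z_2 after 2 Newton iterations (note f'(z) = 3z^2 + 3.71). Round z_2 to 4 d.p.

1.4917

z_0 = 1.770000: f = 3.261933, f' = 13.108700 → z_1 = 1.770000 - (3.261933)/(13.108700) = 1.521163
z_1 = 1.521163: f = 0.313387, f' = 10.651808 → z_2 = 1.521163 - (0.313387)/(10.651808) = 1.491742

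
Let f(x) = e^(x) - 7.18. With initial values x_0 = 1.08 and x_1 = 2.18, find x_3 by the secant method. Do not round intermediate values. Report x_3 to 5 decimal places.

1.96088

f(x_0) = -4.235320, f(x_1) = 1.666306
x_2 = 2.180000 - (1.666306)·(2.180000 - 1.080000)/(1.666306 - (-4.235320)) = 1.869418; f(x_2) = -0.695476
x_3 = 1.869418 - (-0.695476)·(1.869418 - 2.180000)/(-0.695476 - (1.666306)) = 1.960876; f(x_3) = -0.074454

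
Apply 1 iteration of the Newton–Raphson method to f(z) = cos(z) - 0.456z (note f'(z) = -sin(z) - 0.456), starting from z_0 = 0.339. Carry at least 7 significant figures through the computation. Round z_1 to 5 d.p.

Newton update: z ← z − f(z)/f'(z).
z_0 = 0.339000: f = 0.788504, f' = -0.788544 → z_1 = 0.339000 - (0.788504)/(-0.788544) = 1.338949

1.33895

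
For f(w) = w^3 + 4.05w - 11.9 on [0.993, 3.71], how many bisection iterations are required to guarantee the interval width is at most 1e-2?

Initial width b − a = 3.71 − 0.993 = 2.717000.
After n steps the width is (b−a)/2^n; need (b−a)/2^n ≤ 1e-2.
So n ≥ log₂(2.717000/1e-2) = log₂(271.7000) ≈ 8.0859.
Hence n = 9.

9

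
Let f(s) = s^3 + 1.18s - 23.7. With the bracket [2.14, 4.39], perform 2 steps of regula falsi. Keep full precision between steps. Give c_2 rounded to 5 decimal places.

2.62303

False-position update: c = (a·f(b) − b·f(a))/(f(b) − f(a)); replace the endpoint whose sign matches f(c).
f(2.140000) = -11.374456, f(4.390000) = 66.084719
step 1: c = 2.470400, f(c) = -5.708379 < 0 → new bracket [2.470400, 4.390000]
step 2: c = 2.623031, f(c) = -2.557616 < 0 → new bracket [2.623031, 4.390000]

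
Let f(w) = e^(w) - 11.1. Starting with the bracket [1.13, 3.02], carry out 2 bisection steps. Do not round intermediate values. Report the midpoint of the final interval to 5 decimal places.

f(1.130000) = -8.004343, f(3.020000) = 9.391292 (opposite signs)
step 1: m = 2.075000, f(m) = -3.135454 < 0 → root in [2.075000, 3.020000]
step 2: m = 2.547500, f(m) = 1.675126 > 0 → root in [2.075000, 2.547500]
Midpoint of [2.075000, 2.547500] = 2.311250

2.31125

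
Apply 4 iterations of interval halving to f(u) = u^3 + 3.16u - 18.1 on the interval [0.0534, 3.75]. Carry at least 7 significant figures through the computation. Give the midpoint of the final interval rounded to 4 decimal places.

f(0.053400) = -17.931104, f(3.750000) = 46.484375 (opposite signs)
step 1: m = 1.901700, f(m) = -5.213201 < 0 → root in [1.901700, 3.750000]
step 2: m = 2.825850, f(m) = 13.395308 > 0 → root in [1.901700, 2.825850]
step 3: m = 2.363775, f(m) = 2.576962 > 0 → root in [1.901700, 2.363775]
step 4: m = 2.132738, f(m) = -1.659645 < 0 → root in [2.132738, 2.363775]
Midpoint of [2.132738, 2.363775] = 2.248256

2.2483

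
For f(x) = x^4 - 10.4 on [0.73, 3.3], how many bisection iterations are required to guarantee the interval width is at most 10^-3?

12

Initial width b − a = 3.3 − 0.73 = 2.570000.
After n steps the width is (b−a)/2^n; need (b−a)/2^n ≤ 10^-3.
So n ≥ log₂(2.570000/10^-3) = log₂(2570.0000) ≈ 11.3276.
Hence n = 12.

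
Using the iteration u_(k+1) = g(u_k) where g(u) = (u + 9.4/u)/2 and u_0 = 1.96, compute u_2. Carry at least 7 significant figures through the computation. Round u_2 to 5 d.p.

u_1 = g(1.960000) = 3.377959
u_2 = g(3.377959) = 3.080352

3.08035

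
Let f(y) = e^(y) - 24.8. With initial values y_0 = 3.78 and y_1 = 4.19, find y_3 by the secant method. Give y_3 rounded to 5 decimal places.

3.29817

f(y_0) = 19.016042, f(y_1) = 41.222791
y_2 = 4.190000 - (41.222791)·(4.190000 - 3.780000)/(41.222791 - (19.016042)) = 3.428910; f(y_2) = 6.042992
y_3 = 3.428910 - (6.042992)·(3.428910 - 4.190000)/(6.042992 - (41.222791)) = 3.298174; f(y_3) = 2.263167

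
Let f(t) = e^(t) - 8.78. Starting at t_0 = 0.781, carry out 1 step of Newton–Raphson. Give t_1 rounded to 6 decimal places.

3.801782

Newton update: t ← t − f(t)/f'(t).
f'(t) = e^(t)
t_0 = 0.781000: f = -6.596345, f' = 2.183655 → t_1 = 0.781000 - (-6.596345)/(2.183655) = 3.801782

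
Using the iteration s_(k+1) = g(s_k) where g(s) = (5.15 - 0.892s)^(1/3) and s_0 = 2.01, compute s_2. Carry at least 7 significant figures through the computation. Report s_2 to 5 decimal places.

1.56246

s_1 = g(2.010000) = 1.497340
s_2 = g(1.497340) = 1.562456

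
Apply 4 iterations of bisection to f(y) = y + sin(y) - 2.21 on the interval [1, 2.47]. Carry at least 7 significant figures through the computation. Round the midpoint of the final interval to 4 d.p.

1.2297

f(1.000000) = -0.368529, f(2.470000) = 0.882234 (opposite signs)
step 1: m = 1.735000, f(m) = 0.511549 > 0 → root in [1.000000, 1.735000]
step 2: m = 1.367500, f(m) = 0.136906 > 0 → root in [1.000000, 1.367500]
step 3: m = 1.183750, f(m) = -0.100222 < 0 → root in [1.183750, 1.367500]
step 4: m = 1.275625, f(m) = 0.022377 > 0 → root in [1.183750, 1.275625]
Midpoint of [1.183750, 1.275625] = 1.229688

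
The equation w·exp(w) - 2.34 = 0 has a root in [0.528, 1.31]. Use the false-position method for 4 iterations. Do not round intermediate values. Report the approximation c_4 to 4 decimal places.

0.9245

f(0.528000) = -1.444756, f(1.310000) = 2.515088
step 1: c = 0.813314, f(c) = -0.505676 < 0 → new bracket [0.813314, 1.310000]
step 2: c = 0.896459, f(c) = -0.142859 < 0 → new bracket [0.896459, 1.310000]
step 3: c = 0.918686, f(c) = -0.037776 < 0 → new bracket [0.918686, 1.310000]
step 4: c = 0.924477, f(c) = -0.009811 < 0 → new bracket [0.924477, 1.310000]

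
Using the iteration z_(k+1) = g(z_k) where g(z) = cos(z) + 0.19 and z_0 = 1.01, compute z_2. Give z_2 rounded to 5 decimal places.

0.94058

z_1 = g(1.010000) = 0.721861
z_2 = g(0.721861) = 0.940577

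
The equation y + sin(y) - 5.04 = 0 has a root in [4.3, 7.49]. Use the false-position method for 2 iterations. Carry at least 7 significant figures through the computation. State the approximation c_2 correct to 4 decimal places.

f(4.300000) = -1.656166, f(7.490000) = 3.384487
step 1: c = 5.348112, f(c) = -0.496530 < 0 → new bracket [5.348112, 7.490000]
step 2: c = 5.622141, f(c) = -0.031800 < 0 → new bracket [5.622141, 7.490000]

5.6221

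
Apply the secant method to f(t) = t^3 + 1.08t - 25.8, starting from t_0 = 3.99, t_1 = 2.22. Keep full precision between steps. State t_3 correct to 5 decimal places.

f(t_0) = 42.030399, f(t_1) = -12.461352
t_2 = 2.220000 - (-12.461352)·(2.220000 - 3.990000)/(-12.461352 - (42.030399)) = 2.624769; f(t_2) = -4.882125
t_3 = 2.624769 - (-4.882125)·(2.624769 - 2.220000)/(-4.882125 - (-12.461352)) = 2.885500; f(t_3) = 1.341326

2.88550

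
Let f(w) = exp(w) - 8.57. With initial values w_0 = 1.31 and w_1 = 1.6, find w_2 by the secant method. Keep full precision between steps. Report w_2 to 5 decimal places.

Secant update: w_(k+1) = w_k − f(w_k)·(w_k − w_(k-1))/(f(w_k) − f(w_(k-1))).
f(w_0) = -4.863826, f(w_1) = -3.616968
w_2 = 1.600000 - (-3.616968)·(1.600000 - 1.310000)/(-3.616968 - (-4.863826)) = 2.441251; f(w_2) = 2.917398

2.44125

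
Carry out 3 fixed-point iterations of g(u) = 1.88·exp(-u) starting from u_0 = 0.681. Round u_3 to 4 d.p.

u_1 = g(0.681000) = 0.951488
u_2 = g(0.951488) = 0.725992
u_3 = g(0.725992) = 0.909627

0.9096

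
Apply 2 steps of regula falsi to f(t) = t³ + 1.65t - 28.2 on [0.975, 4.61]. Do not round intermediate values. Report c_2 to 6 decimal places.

f(0.975000) = -25.664391, f(4.610000) = 77.378681
step 1: c = 1.880350, f(c) = -18.449037 < 0 → new bracket [1.880350, 4.610000]
step 2: c = 2.405870, f(c) = -10.304624 < 0 → new bracket [2.405870, 4.610000]

2.405870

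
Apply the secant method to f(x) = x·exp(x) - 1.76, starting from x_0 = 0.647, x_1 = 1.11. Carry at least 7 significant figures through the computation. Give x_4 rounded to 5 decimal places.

Secant update: x_(k+1) = x_k − f(x_k)·(x_k − x_(k-1))/(f(x_k) − f(x_(k-1))).
f(x_0) = -0.524358, f(x_1) = 1.608138
x_2 = 1.110000 - (1.608138)·(1.110000 - 0.647000)/(1.608138 - (-0.524358)) = 0.760847; f(x_2) = -0.131722
x_3 = 0.760847 - (-0.131722)·(0.760847 - 1.110000)/(-0.131722 - (1.608138)) = 0.787280; f(x_3) = -0.030020
x_4 = 0.787280 - (-0.030020)·(0.787280 - 0.760847)/(-0.030020 - (-0.131722)) = 0.795083; f(x_4) = 0.000811

0.79508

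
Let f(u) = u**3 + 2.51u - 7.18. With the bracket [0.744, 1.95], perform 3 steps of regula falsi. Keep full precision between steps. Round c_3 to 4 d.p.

1.4977

False-position update: c = (a·f(b) − b·f(a))/(f(b) − f(a)); replace the endpoint whose sign matches f(c).
f(0.744000) = -4.900729, f(1.950000) = 5.129375
step 1: c = 1.333254, f(c) = -1.463585 < 0 → new bracket [1.333254, 1.950000]
step 2: c = 1.470167, f(c) = -0.312277 < 0 → new bracket [1.470167, 1.950000]
step 3: c = 1.497703, f(c) = -0.061249 < 0 → new bracket [1.497703, 1.950000]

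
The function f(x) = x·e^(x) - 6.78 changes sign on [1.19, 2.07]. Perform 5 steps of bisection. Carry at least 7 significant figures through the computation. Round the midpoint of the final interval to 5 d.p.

f(1.190000) = -2.868373, f(2.070000) = 9.624384 (opposite signs)
step 1: m = 1.630000, f(m) = 1.539316 > 0 → root in [1.190000, 1.630000]
step 2: m = 1.410000, f(m) = -1.004703 < 0 → root in [1.410000, 1.630000]
step 3: m = 1.520000, f(m) = 0.169782 > 0 → root in [1.410000, 1.520000]
step 4: m = 1.465000, f(m) = -0.440149 < 0 → root in [1.465000, 1.520000]
step 5: m = 1.492500, f(m) = -0.141058 < 0 → root in [1.492500, 1.520000]
Midpoint of [1.492500, 1.520000] = 1.506250

1.50625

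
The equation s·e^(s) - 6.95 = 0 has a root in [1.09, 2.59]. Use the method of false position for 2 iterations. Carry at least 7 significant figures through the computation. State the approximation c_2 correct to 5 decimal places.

1.37551

f(1.090000) = -3.708041, f(2.590000) = 27.574108
step 1: c = 1.267803, f(c) = -2.445447 < 0 → new bracket [1.267803, 2.590000]
step 2: c = 1.375512, f(c) = -1.506962 < 0 → new bracket [1.375512, 2.590000]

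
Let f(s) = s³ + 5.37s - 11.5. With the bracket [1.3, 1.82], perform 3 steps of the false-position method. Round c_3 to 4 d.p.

1.5055

False-position update: c = (a·f(b) − b·f(a))/(f(b) − f(a)); replace the endpoint whose sign matches f(c).
f(1.300000) = -2.322000, f(1.820000) = 4.301968
step 1: c = 1.482283, f(c) = -0.283317 < 0 → new bracket [1.482283, 1.820000]
step 2: c = 1.503150, f(c) = -0.031772 < 0 → new bracket [1.503150, 1.820000]
step 3: c = 1.505473, f(c) = -0.003528 < 0 → new bracket [1.505473, 1.820000]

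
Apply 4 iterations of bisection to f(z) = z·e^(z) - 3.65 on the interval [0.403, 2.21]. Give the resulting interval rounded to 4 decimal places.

[1.0806, 1.1936]

f(0.403000) = -3.046988, f(2.210000) = 16.495733 (opposite signs)
step 1: m = 1.306500, f(m) = 1.175198 > 0 → root in [0.403000, 1.306500]
step 2: m = 0.854750, f(m) = -1.640665 < 0 → root in [0.854750, 1.306500]
step 3: m = 1.080625, f(m) = -0.465916 < 0 → root in [1.080625, 1.306500]
step 4: m = 1.193563, f(m) = 0.287339 > 0 → root in [1.080625, 1.193563]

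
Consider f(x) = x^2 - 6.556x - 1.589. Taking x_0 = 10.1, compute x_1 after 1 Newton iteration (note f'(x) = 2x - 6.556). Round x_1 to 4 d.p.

7.5930

x_0 = 10.100000: f = 34.205400, f' = 13.644000 → x_1 = 10.100000 - (34.205400)/(13.644000) = 7.593008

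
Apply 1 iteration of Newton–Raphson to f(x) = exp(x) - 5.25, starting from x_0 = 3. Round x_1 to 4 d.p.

2.2614

f'(x) = exp(x)
x_0 = 3.000000: f = 14.835537, f' = 20.085537 → x_1 = 3.000000 - (14.835537)/(20.085537) = 2.261382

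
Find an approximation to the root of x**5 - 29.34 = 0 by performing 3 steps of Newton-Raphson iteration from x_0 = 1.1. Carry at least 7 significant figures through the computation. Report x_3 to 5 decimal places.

f'(x) = 5x**4
x_0 = 1.100000: f = -27.729490, f' = 7.320500 → x_1 = 1.100000 - (-27.729490)/(7.320500) = 4.887923
x_1 = 4.887923: f = 2760.772787, f' = 2854.088344 → x_2 = 4.887923 - (2760.772787)/(2854.088344) = 3.920618
x_2 = 3.920618: f = 897.005176, f' = 1181.376369 → x_3 = 3.920618 - (897.005176)/(1181.376369) = 3.161330

3.16133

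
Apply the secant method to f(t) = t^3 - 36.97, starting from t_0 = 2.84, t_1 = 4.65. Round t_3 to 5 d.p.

Secant update: t_(k+1) = t_k − f(t_k)·(t_k − t_(k-1))/(f(t_k) − f(t_(k-1))).
f(t_0) = -14.063696, f(t_1) = 63.574625
t_2 = 4.650000 - (63.574625)·(4.650000 - 2.840000)/(63.574625 - (-14.063696)) = 3.167870; f(t_2) = -5.179151
t_3 = 3.167870 - (-5.179151)·(3.167870 - 4.650000)/(-5.179151 - (63.574625)) = 3.279517; f(t_3) = -1.698019

3.27952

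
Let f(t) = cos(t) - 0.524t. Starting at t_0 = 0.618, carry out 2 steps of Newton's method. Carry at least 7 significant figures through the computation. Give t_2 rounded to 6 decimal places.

f'(t) = -sin(t) - 0.524
t_0 = 0.618000: f = 0.491207, f' = -1.103406 → t_1 = 0.618000 - (0.491207)/(-1.103406) = 1.063173
t_1 = 1.063173: f = -0.071001, f' = -1.397902 → t_2 = 1.063173 - (-0.071001)/(-1.397902) = 1.012382

1.012382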